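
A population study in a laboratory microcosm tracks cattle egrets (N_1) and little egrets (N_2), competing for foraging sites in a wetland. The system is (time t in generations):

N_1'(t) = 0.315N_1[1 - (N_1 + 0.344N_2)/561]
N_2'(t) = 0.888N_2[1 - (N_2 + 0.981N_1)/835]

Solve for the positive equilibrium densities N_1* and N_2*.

N_1* ≈ 413, N_2* ≈ 430

Setting both brackets to zero gives the nullclines N_1 + 0.344N_2 = 561 and 0.981N_1 + N_2 = 835.
Substituting N_2 = 835 - 0.981N_1 into the first: N_1(1 - 0.344·0.981) = 561 - 0.344·835.
So N_1* = 274/0.663 = 413, and then N_2* = 835 - 0.981·413 = 430.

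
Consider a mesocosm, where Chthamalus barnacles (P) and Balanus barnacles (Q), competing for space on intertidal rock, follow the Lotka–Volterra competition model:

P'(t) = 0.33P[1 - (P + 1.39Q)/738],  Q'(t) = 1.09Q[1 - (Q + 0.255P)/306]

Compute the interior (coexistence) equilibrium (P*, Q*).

Setting both brackets to zero gives the nullclines P + 1.39Q = 738 and 0.255P + Q = 306.
Substituting Q = 306 - 0.255P into the first: P(1 - 1.39·0.255) = 738 - 1.39·306.
So P* = 313/0.646 = 484, and then Q* = 306 - 0.255·484 = 182.

P* ≈ 484, Q* ≈ 182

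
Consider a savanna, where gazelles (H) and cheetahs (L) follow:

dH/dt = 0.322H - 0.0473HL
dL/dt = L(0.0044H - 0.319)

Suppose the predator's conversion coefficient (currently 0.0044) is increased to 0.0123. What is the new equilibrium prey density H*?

H* ≈ 25.9

At the interior fixed point, setting dL/dt = 0 with L > 0 fixes H* = (predator death rate)/(HL coefficient) — independent of the other coefficients.
With the change, H* = 0.319/0.0123 = 25.9; it falls from 72.5.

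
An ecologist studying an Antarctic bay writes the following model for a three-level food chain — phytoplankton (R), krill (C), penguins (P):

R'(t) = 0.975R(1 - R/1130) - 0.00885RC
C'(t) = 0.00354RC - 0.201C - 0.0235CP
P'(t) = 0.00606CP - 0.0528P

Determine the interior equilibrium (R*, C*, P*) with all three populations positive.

R* ≈ 1040, C* ≈ 8.71, P* ≈ 148

From dP/dt = 0: 0.00606C* = 0.0528, so C* = 8.71.
From dR/dt = 0: 0.975(1 - R*/1130) = 0.00885·8.71, giving R* = 1130·(1 - 0.0791) = 1040.
From dC/dt = 0: 0.00354·1040 - 0.201 = 0.0235P*, so P* = 3.48/0.0235 = 148.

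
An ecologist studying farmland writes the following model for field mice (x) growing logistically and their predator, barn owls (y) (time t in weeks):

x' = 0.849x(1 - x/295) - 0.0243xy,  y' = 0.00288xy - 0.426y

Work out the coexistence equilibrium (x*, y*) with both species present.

From dy/dt = 0 with y > 0: 0.00288x* = 0.426, so x* = 148.
Substitute into dx/dt = 0: 0.849(1 - 148/295) = 0.0243y*.
The bracket is 0.499, giving y* = 0.423/0.0243 = 17.4.

x* ≈ 148, y* ≈ 17.4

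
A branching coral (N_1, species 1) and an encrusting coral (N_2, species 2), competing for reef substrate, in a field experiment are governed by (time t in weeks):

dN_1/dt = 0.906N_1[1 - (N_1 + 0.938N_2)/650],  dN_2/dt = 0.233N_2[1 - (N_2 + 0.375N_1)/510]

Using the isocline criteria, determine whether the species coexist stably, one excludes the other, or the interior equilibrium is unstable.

stable coexistence

Compare the nullcline intercepts: K1/α12 = 650/0.938 = 693 > K2 = 510; K2/α21 = 510/0.375 = 1360 > K1 = 650.
Since both inequalities hold, each species can invade when rare, so the interior equilibrium is stable.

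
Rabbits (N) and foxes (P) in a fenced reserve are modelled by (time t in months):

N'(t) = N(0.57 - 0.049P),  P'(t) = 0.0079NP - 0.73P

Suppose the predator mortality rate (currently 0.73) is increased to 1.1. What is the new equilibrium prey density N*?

At the interior fixed point, setting dP/dt = 0 with P > 0 fixes N* = (predator death rate)/(NP coefficient) — independent of the other coefficients.
With the change, N* = 1.1/0.0079 = 139; it rises from 92.4.

N* ≈ 139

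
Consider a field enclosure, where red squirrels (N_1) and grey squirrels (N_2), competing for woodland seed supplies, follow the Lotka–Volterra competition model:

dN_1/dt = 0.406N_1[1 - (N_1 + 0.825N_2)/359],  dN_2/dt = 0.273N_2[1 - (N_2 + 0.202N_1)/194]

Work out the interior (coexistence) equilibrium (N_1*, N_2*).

Setting both brackets to zero gives the nullclines N_1 + 0.825N_2 = 359 and 0.202N_1 + N_2 = 194.
Substituting N_2 = 194 - 0.202N_1 into the first: N_1(1 - 0.825·0.202) = 359 - 0.825·194.
So N_1* = 199/0.833 = 239, and then N_2* = 194 - 0.202·239 = 146.

N_1* ≈ 239, N_2* ≈ 146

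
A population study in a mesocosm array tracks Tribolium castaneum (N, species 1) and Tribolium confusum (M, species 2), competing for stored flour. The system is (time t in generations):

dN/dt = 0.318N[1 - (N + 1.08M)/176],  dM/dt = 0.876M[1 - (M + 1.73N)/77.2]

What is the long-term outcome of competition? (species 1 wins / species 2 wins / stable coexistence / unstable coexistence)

species 1 excludes species 2

Compare the nullcline intercepts: K1/α12 = 176/1.08 = 163 > K2 = 77.2; K2/α21 = 77.2/1.73 = 44.6 < K1 = 176.
Since the inequalities point opposite ways, species 1 can invade but species 2 cannot.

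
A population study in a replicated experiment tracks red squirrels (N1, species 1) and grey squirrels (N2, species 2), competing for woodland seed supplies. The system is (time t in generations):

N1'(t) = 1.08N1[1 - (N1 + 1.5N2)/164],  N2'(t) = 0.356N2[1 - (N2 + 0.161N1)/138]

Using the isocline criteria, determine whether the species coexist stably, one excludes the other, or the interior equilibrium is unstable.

Compare the nullcline intercepts: K1/α12 = 164/1.5 = 109 < K2 = 138; K2/α21 = 138/0.161 = 857 > K1 = 164.
Since the inequalities point opposite ways, species 2 can invade but species 1 cannot.

species 2 excludes species 1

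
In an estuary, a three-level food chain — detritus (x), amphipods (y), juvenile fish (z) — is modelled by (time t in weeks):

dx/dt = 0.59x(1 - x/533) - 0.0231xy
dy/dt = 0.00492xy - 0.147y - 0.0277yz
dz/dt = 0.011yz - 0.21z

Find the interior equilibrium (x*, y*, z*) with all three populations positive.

From dz/dt = 0: 0.011y* = 0.21, so y* = 19.1.
From dx/dt = 0: 0.59(1 - x*/533) = 0.0231·19.1, giving x* = 533·(1 - 0.747) = 135.
From dy/dt = 0: 0.00492·135 - 0.147 = 0.0277z*, so z* = 0.515/0.0277 = 18.6.

x* ≈ 135, y* ≈ 19.1, z* ≈ 18.6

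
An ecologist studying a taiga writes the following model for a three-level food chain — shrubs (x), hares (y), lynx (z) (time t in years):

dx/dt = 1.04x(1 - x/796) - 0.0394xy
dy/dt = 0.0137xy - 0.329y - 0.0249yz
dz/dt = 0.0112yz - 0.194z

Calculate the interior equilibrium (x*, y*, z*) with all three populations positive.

From dz/dt = 0: 0.0112y* = 0.194, so y* = 17.3.
From dx/dt = 0: 1.04(1 - x*/796) = 0.0394·17.3, giving x* = 796·(1 - 0.656) = 274.
From dy/dt = 0: 0.0137·274 - 0.329 = 0.0249z*, so z* = 3.42/0.0249 = 137.

x* ≈ 274, y* ≈ 17.3, z* ≈ 137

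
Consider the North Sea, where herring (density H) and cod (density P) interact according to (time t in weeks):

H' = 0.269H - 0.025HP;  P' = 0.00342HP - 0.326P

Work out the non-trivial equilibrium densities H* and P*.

H* ≈ 95.3, P* ≈ 10.8

Set dP/dt = 0 with P > 0: 0.00342H - 0.326 = 0, so H* = 0.326/0.00342 = 95.3.
Set dH/dt = 0 with H > 0: 0.269 - 0.025P = 0, so P* = 0.269/0.025 = 10.8.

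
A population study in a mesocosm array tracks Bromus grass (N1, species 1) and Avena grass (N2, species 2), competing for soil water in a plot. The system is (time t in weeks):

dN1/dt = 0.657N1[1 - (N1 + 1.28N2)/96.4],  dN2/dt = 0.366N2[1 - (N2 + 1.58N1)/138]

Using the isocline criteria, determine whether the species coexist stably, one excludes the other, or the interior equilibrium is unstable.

unstable coexistence (outcome depends on initial conditions)

Compare the nullcline intercepts: K1/α12 = 96.4/1.28 = 75.3 < K2 = 138; K2/α21 = 138/1.58 = 87.3 < K1 = 96.4.
Since both are reversed, neither can invade when rare; the interior point is a saddle.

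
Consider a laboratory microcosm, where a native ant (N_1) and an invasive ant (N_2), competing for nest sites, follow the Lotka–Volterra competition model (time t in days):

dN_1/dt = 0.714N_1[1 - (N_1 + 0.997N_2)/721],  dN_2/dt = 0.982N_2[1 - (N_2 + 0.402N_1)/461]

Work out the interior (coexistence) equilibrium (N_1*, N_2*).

Setting both brackets to zero gives the nullclines N_1 + 0.997N_2 = 721 and 0.402N_1 + N_2 = 461.
Substituting N_2 = 461 - 0.402N_1 into the first: N_1(1 - 0.997·0.402) = 721 - 0.997·461.
So N_1* = 261/0.599 = 436, and then N_2* = 461 - 0.402·436 = 286.

N_1* ≈ 436, N_2* ≈ 286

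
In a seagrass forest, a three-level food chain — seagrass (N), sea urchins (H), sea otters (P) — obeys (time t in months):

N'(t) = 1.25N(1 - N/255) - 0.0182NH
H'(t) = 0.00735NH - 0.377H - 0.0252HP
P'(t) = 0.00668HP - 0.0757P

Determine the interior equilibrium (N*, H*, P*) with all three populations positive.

From dP/dt = 0: 0.00668H* = 0.0757, so H* = 11.3.
From dN/dt = 0: 1.25(1 - N*/255) = 0.0182·11.3, giving N* = 255·(1 - 0.165) = 213.
From dH/dt = 0: 0.00735·213 - 0.377 = 0.0252P*, so P* = 1.19/0.0252 = 47.1.

N* ≈ 213, H* ≈ 11.3, P* ≈ 47.1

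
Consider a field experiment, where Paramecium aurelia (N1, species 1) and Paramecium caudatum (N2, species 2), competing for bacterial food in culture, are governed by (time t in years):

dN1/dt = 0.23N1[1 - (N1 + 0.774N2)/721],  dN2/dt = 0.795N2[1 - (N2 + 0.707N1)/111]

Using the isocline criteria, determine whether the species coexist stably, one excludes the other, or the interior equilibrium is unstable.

species 1 excludes species 2

Compare the nullcline intercepts: K1/α12 = 721/0.774 = 932 > K2 = 111; K2/α21 = 111/0.707 = 157 < K1 = 721.
Since the inequalities point opposite ways, species 1 can invade but species 2 cannot.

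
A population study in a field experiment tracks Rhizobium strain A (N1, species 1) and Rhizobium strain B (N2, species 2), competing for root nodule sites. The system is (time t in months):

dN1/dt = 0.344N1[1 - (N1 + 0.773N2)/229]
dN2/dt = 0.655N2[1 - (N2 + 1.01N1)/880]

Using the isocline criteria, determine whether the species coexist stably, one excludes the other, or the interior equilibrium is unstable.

Compare the nullcline intercepts: K1/α12 = 229/0.773 = 296 < K2 = 880; K2/α21 = 880/1.01 = 871 > K1 = 229.
Since the inequalities point opposite ways, species 2 can invade but species 1 cannot.

species 2 excludes species 1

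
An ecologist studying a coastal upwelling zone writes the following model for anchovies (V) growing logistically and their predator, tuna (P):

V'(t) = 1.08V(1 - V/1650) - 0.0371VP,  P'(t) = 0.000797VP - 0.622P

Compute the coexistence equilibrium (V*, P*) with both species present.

From dP/dt = 0 with P > 0: 0.000797V* = 0.622, so V* = 780.
Substitute into dV/dt = 0: 1.08(1 - 780/1650) = 0.0371P*.
The bracket is 0.527, giving P* = 0.569/0.0371 = 15.3.

V* ≈ 780, P* ≈ 15.3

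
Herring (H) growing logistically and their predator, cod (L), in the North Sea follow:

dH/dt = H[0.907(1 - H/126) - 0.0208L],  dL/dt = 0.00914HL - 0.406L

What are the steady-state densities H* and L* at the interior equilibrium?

From dL/dt = 0 with L > 0: 0.00914H* = 0.406, so H* = 44.4.
Substitute into dH/dt = 0: 0.907(1 - 44.4/126) = 0.0208L*.
The bracket is 0.647, giving L* = 0.587/0.0208 = 28.2.

H* ≈ 44.4, L* ≈ 28.2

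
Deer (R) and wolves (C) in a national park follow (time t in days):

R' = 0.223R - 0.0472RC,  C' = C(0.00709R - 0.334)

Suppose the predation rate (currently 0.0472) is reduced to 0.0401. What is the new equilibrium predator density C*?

C* ≈ 5.56

At the interior fixed point, setting dR/dt = 0 with R > 0 fixes C* = (prey growth rate)/(RC coefficient) — independent of the other coefficients.
With the change, C* = 0.223/0.0401 = 5.56; it rises from 4.72.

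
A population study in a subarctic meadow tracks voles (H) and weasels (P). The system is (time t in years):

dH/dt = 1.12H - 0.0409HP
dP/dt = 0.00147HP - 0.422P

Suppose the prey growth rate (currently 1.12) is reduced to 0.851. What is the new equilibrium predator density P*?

At the interior fixed point, setting dH/dt = 0 with H > 0 fixes P* = (prey growth rate)/(HP coefficient) — independent of the other coefficients.
With the change, P* = 0.851/0.0409 = 20.8; it falls from 27.4.

P* ≈ 20.8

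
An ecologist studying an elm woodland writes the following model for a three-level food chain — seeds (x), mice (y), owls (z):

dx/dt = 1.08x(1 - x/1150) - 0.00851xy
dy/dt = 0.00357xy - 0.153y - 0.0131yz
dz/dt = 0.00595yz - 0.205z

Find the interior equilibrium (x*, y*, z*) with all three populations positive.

x* ≈ 838, y* ≈ 34.5, z* ≈ 217

From dz/dt = 0: 0.00595y* = 0.205, so y* = 34.5.
From dx/dt = 0: 1.08(1 - x*/1150) = 0.00851·34.5, giving x* = 1150·(1 - 0.271) = 838.
From dy/dt = 0: 0.00357·838 - 0.153 = 0.0131z*, so z* = 2.84/0.0131 = 217.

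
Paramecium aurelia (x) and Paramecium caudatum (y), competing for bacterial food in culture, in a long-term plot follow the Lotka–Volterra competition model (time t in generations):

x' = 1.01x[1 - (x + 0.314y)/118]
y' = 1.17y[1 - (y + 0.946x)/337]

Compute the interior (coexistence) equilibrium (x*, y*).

x* ≈ 17.3, y* ≈ 321

Setting both brackets to zero gives the nullclines x + 0.314y = 118 and 0.946x + y = 337.
Substituting y = 337 - 0.946x into the first: x(1 - 0.314·0.946) = 118 - 0.314·337.
So x* = 12.2/0.703 = 17.3, and then y* = 337 - 0.946·17.3 = 321.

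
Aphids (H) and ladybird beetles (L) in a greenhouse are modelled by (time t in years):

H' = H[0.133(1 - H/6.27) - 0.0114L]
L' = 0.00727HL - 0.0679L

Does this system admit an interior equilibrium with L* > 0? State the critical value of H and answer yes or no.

The predator equation gives dL/dt > 0 only when H > 0.0679/0.00727 = 9.34.
Without the predator, H → K = 6.27. Since 6.27 < 9.34, the predator cannot invade.

Threshold H = 9.34; K < 9.34, so no, the predator goes extinct.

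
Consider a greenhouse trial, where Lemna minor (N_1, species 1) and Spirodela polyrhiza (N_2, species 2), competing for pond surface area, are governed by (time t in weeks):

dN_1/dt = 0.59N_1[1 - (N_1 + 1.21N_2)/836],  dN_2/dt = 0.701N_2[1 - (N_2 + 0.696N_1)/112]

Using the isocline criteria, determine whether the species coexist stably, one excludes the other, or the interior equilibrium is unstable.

species 1 excludes species 2

Compare the nullcline intercepts: K1/α12 = 836/1.21 = 691 > K2 = 112; K2/α21 = 112/0.696 = 161 < K1 = 836.
Since the inequalities point opposite ways, species 1 can invade but species 2 cannot.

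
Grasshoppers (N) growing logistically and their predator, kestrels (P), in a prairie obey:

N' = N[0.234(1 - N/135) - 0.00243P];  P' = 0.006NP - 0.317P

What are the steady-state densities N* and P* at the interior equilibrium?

From dP/dt = 0 with P > 0: 0.006N* = 0.317, so N* = 52.8.
Substitute into dN/dt = 0: 0.234(1 - 52.8/135) = 0.00243P*.
The bracket is 0.609, giving P* = 0.142/0.00243 = 58.6.

N* ≈ 52.8, P* ≈ 58.6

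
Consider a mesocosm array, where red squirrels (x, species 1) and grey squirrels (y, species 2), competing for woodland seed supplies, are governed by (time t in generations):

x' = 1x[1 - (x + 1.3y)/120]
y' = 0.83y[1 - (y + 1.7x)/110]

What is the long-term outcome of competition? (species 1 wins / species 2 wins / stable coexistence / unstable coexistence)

unstable coexistence (outcome depends on initial conditions)

Compare the nullcline intercepts: K1/α12 = 120/1.3 = 92.3 < K2 = 110; K2/α21 = 110/1.7 = 64.7 < K1 = 120.
Since both are reversed, neither can invade when rare; the interior point is a saddle.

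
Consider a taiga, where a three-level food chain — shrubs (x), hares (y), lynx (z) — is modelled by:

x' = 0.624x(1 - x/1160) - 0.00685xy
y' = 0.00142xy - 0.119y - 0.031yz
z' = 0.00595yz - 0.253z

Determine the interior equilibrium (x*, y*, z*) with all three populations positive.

From dz/dt = 0: 0.00595y* = 0.253, so y* = 42.5.
From dx/dt = 0: 0.624(1 - x*/1160) = 0.00685·42.5, giving x* = 1160·(1 - 0.467) = 619.
From dy/dt = 0: 0.00142·619 - 0.119 = 0.031z*, so z* = 0.759/0.031 = 24.5.

x* ≈ 619, y* ≈ 42.5, z* ≈ 24.5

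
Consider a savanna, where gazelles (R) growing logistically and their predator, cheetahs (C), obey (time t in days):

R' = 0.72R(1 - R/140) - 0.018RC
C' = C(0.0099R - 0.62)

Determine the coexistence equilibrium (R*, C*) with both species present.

R* ≈ 62.6, C* ≈ 22.1

From dC/dt = 0 with C > 0: 0.0099R* = 0.62, so R* = 62.6.
Substitute into dR/dt = 0: 0.72(1 - 62.6/140) = 0.018C*.
The bracket is 0.553, giving C* = 0.398/0.018 = 22.1.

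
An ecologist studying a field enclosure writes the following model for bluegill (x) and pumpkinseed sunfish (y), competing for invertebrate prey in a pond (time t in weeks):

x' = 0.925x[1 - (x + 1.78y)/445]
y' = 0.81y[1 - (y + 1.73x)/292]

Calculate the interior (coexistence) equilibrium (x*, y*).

x* ≈ 36, y* ≈ 230

Setting both brackets to zero gives the nullclines x + 1.78y = 445 and 1.73x + y = 292.
Substituting y = 292 - 1.73x into the first: x(1 - 1.78·1.73) = 445 - 1.78·292.
So x* = -74.8/-2.08 = 36, and then y* = 292 - 1.73·36 = 230.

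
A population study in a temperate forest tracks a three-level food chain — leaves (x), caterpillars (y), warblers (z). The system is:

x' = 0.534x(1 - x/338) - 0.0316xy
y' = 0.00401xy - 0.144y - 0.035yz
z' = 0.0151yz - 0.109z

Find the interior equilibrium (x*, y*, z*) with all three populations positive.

From dz/dt = 0: 0.0151y* = 0.109, so y* = 7.22.
From dx/dt = 0: 0.534(1 - x*/338) = 0.0316·7.22, giving x* = 338·(1 - 0.427) = 194.
From dy/dt = 0: 0.00401·194 - 0.144 = 0.035z*, so z* = 0.632/0.035 = 18.1.

x* ≈ 194, y* ≈ 7.22, z* ≈ 18.1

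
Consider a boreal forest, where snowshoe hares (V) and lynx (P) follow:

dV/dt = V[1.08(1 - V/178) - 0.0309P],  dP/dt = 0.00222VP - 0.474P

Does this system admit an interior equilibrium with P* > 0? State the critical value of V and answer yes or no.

The predator equation gives dP/dt > 0 only when V > 0.474/0.00222 = 214.
Without the predator, V → K = 178. Since 178 < 214, the predator cannot invade.

Threshold V = 214; K < 214, so no, the predator goes extinct.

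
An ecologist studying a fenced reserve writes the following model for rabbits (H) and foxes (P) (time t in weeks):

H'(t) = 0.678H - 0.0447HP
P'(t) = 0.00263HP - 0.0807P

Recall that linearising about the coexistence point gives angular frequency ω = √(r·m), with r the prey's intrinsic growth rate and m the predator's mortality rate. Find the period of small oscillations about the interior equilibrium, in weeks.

Here r = 0.678 and m = 0.0807, so r·m = 0.0547.
ω = √0.0547 = 0.234 per week, hence T = 2π/ω ≈ 26.9 weeks.

T ≈ 26.9 weeks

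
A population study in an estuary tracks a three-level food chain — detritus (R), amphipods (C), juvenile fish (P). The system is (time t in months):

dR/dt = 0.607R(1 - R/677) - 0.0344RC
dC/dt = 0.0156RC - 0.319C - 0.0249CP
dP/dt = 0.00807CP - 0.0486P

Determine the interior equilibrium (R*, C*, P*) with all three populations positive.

From dP/dt = 0: 0.00807C* = 0.0486, so C* = 6.02.
From dR/dt = 0: 0.607(1 - R*/677) = 0.0344·6.02, giving R* = 677·(1 - 0.341) = 446.
From dC/dt = 0: 0.0156·446 - 0.319 = 0.0249P*, so P* = 6.64/0.0249 = 267.

R* ≈ 446, C* ≈ 6.02, P* ≈ 267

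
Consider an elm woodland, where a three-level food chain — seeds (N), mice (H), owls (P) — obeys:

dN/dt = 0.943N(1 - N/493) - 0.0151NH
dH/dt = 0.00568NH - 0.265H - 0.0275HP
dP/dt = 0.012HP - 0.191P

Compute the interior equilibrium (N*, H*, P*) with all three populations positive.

N* ≈ 367, H* ≈ 15.9, P* ≈ 66.2

From dP/dt = 0: 0.012H* = 0.191, so H* = 15.9.
From dN/dt = 0: 0.943(1 - N*/493) = 0.0151·15.9, giving N* = 493·(1 - 0.255) = 367.
From dH/dt = 0: 0.00568·367 - 0.265 = 0.0275P*, so P* = 1.82/0.0275 = 66.2.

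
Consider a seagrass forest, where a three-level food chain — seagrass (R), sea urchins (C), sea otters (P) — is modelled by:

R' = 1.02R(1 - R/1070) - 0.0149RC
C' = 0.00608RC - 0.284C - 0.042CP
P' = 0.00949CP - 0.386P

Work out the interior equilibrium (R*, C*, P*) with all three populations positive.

R* ≈ 434, C* ≈ 40.7, P* ≈ 56.1

From dP/dt = 0: 0.00949C* = 0.386, so C* = 40.7.
From dR/dt = 0: 1.02(1 - R*/1070) = 0.0149·40.7, giving R* = 1070·(1 - 0.594) = 434.
From dC/dt = 0: 0.00608·434 - 0.284 = 0.042P*, so P* = 2.36/0.042 = 56.1.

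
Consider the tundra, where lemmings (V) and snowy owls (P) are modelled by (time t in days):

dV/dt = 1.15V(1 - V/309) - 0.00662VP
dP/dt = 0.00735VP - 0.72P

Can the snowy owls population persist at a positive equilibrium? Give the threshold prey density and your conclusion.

The predator equation gives dP/dt > 0 only when V > 0.72/0.00735 = 98.
Without the predator, V → K = 309. Since 309 > 98, the predator can invade and persist.

Threshold V = 98; K > 98, so yes, the predator persists.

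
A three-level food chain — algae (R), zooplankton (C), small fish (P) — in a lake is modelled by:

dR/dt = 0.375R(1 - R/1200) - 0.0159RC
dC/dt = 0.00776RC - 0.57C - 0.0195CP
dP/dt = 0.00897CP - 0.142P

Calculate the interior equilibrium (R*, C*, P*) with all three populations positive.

From dP/dt = 0: 0.00897C* = 0.142, so C* = 15.8.
From dR/dt = 0: 0.375(1 - R*/1200) = 0.0159·15.8, giving R* = 1200·(1 - 0.671) = 395.
From dC/dt = 0: 0.00776·395 - 0.57 = 0.0195P*, so P* = 2.49/0.0195 = 128.

R* ≈ 395, C* ≈ 15.8, P* ≈ 128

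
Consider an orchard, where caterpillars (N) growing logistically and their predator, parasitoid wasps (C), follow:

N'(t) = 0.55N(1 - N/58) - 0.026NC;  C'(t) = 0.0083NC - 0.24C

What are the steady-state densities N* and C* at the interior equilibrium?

From dC/dt = 0 with C > 0: 0.0083N* = 0.24, so N* = 28.9.
Substitute into dN/dt = 0: 0.55(1 - 28.9/58) = 0.026C*.
The bracket is 0.501, giving C* = 0.276/0.026 = 10.6.

N* ≈ 28.9, C* ≈ 10.6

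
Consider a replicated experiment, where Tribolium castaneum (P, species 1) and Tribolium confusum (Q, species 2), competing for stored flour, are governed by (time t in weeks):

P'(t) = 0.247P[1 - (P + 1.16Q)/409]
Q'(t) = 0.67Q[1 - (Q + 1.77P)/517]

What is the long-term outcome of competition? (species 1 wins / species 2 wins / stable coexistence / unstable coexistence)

unstable coexistence (outcome depends on initial conditions)

Compare the nullcline intercepts: K1/α12 = 409/1.16 = 353 < K2 = 517; K2/α21 = 517/1.77 = 292 < K1 = 409.
Since both are reversed, neither can invade when rare; the interior point is a saddle.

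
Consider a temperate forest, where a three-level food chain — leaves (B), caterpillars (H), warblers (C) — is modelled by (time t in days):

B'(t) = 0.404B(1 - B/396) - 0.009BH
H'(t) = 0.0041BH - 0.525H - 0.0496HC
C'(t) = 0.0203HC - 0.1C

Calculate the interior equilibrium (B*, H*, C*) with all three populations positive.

From dC/dt = 0: 0.0203H* = 0.1, so H* = 4.93.
From dB/dt = 0: 0.404(1 - B*/396) = 0.009·4.93, giving B* = 396·(1 - 0.11) = 353.
From dH/dt = 0: 0.0041·353 - 0.525 = 0.0496C*, so C* = 0.92/0.0496 = 18.6.

B* ≈ 353, H* ≈ 4.93, C* ≈ 18.6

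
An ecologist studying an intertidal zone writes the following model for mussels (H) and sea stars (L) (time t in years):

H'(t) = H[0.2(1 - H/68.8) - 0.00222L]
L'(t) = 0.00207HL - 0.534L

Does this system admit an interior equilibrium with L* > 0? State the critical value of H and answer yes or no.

The predator equation gives dL/dt > 0 only when H > 0.534/0.00207 = 258.
Without the predator, H → K = 68.8. Since 68.8 < 258, the predator cannot invade.

Threshold H = 258; K < 258, so no, the predator goes extinct.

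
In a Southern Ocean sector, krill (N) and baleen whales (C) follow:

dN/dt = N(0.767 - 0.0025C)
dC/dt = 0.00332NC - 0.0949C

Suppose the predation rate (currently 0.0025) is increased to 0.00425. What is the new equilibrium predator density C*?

C* ≈ 180

At the interior fixed point, setting dN/dt = 0 with N > 0 fixes C* = (prey growth rate)/(NC coefficient) — independent of the other coefficients.
With the change, C* = 0.767/0.00425 = 180; it falls from 307.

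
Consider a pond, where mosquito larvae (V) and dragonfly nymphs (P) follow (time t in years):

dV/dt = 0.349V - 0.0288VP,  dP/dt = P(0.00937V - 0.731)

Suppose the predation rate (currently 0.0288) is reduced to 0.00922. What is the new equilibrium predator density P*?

P* ≈ 37.9

At the interior fixed point, setting dV/dt = 0 with V > 0 fixes P* = (prey growth rate)/(VP coefficient) — independent of the other coefficients.
With the change, P* = 0.349/0.00922 = 37.9; it rises from 12.1.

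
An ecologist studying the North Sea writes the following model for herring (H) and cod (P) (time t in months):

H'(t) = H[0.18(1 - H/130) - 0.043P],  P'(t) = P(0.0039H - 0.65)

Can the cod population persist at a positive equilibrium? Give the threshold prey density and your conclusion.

Threshold H = 167; K < 167, so no, the predator goes extinct.

The predator equation gives dP/dt > 0 only when H > 0.65/0.0039 = 167.
Without the predator, H → K = 130. Since 130 < 167, the predator cannot invade.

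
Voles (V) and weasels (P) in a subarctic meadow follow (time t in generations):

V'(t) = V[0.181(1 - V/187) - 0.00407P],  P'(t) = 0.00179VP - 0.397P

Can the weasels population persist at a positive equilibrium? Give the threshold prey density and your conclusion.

Threshold V = 222; K < 222, so no, the predator goes extinct.

The predator equation gives dP/dt > 0 only when V > 0.397/0.00179 = 222.
Without the predator, V → K = 187. Since 187 < 222, the predator cannot invade.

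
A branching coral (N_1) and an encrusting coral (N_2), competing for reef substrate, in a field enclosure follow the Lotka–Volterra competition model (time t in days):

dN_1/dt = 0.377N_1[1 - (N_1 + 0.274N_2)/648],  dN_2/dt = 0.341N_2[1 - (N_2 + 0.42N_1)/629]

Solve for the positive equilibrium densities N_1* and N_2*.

N_1* ≈ 538, N_2* ≈ 403

Setting both brackets to zero gives the nullclines N_1 + 0.274N_2 = 648 and 0.42N_1 + N_2 = 629.
Substituting N_2 = 629 - 0.42N_1 into the first: N_1(1 - 0.274·0.42) = 648 - 0.274·629.
So N_1* = 476/0.885 = 538, and then N_2* = 629 - 0.42·538 = 403.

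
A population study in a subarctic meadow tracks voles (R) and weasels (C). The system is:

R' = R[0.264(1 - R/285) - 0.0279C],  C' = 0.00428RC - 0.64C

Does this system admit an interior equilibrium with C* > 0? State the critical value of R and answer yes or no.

Threshold R = 150; K > 150, so yes, the predator persists.

The predator equation gives dC/dt > 0 only when R > 0.64/0.00428 = 150.
Without the predator, R → K = 285. Since 285 > 150, the predator can invade and persist.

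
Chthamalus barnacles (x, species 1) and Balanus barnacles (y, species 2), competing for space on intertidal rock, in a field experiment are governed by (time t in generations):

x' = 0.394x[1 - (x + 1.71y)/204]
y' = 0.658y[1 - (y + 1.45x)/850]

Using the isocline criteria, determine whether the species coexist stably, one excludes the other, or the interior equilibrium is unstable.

species 2 excludes species 1

Compare the nullcline intercepts: K1/α12 = 204/1.71 = 119 < K2 = 850; K2/α21 = 850/1.45 = 586 > K1 = 204.
Since the inequalities point opposite ways, species 2 can invade but species 1 cannot.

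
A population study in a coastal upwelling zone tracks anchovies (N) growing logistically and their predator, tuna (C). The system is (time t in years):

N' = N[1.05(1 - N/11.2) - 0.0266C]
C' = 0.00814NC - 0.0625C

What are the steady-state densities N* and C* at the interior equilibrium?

N* ≈ 7.68, C* ≈ 12.4

From dC/dt = 0 with C > 0: 0.00814N* = 0.0625, so N* = 7.68.
Substitute into dN/dt = 0: 1.05(1 - 7.68/11.2) = 0.0266C*.
The bracket is 0.314, giving C* = 0.33/0.0266 = 12.4.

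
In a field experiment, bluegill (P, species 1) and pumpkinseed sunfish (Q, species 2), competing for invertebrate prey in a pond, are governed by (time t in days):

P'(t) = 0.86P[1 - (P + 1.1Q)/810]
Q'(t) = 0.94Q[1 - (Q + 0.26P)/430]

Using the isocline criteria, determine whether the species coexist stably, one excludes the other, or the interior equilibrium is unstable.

stable coexistence

Compare the nullcline intercepts: K1/α12 = 810/1.1 = 736 > K2 = 430; K2/α21 = 430/0.26 = 1650 > K1 = 810.
Since both inequalities hold, each species can invade when rare, so the interior equilibrium is stable.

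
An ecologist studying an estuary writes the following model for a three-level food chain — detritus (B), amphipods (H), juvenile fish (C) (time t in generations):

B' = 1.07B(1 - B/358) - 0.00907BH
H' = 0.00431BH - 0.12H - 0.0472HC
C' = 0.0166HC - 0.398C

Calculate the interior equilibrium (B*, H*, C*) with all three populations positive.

B* ≈ 285, H* ≈ 24, C* ≈ 23.5

From dC/dt = 0: 0.0166H* = 0.398, so H* = 24.
From dB/dt = 0: 1.07(1 - B*/358) = 0.00907·24, giving B* = 358·(1 - 0.203) = 285.
From dH/dt = 0: 0.00431·285 - 0.12 = 0.0472C*, so C* = 1.11/0.0472 = 23.5.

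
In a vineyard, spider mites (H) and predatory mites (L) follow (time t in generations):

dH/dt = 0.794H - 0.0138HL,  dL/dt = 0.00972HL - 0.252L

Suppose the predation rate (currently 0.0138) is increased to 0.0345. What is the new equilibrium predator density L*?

At the interior fixed point, setting dH/dt = 0 with H > 0 fixes L* = (prey growth rate)/(HL coefficient) — independent of the other coefficients.
With the change, L* = 0.794/0.0345 = 23; it falls from 57.5.

L* ≈ 23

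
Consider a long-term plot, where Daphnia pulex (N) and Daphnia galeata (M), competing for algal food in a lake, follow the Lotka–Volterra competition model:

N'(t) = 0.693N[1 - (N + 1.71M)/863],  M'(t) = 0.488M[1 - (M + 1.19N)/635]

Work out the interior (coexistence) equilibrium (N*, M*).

N* ≈ 215, M* ≈ 379

Setting both brackets to zero gives the nullclines N + 1.71M = 863 and 1.19N + M = 635.
Substituting M = 635 - 1.19N into the first: N(1 - 1.71·1.19) = 863 - 1.71·635.
So N* = -223/-1.03 = 215, and then M* = 635 - 1.19·215 = 379.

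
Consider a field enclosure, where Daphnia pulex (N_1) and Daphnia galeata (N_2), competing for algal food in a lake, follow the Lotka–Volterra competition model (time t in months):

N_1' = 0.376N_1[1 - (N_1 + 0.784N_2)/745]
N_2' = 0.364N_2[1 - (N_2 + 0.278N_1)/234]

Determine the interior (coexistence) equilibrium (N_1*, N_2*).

Setting both brackets to zero gives the nullclines N_1 + 0.784N_2 = 745 and 0.278N_1 + N_2 = 234.
Substituting N_2 = 234 - 0.278N_1 into the first: N_1(1 - 0.784·0.278) = 745 - 0.784·234.
So N_1* = 562/0.782 = 718, and then N_2* = 234 - 0.278·718 = 34.4.

N_1* ≈ 718, N_2* ≈ 34.4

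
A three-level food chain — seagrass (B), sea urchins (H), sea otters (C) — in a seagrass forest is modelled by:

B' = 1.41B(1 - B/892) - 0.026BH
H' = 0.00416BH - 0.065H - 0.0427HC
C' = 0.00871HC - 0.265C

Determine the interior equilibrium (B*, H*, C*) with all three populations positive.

From dC/dt = 0: 0.00871H* = 0.265, so H* = 30.4.
From dB/dt = 0: 1.41(1 - B*/892) = 0.026·30.4, giving B* = 892·(1 - 0.561) = 392.
From dH/dt = 0: 0.00416·392 - 0.065 = 0.0427C*, so C* = 1.56/0.0427 = 36.6.

B* ≈ 392, H* ≈ 30.4, C* ≈ 36.6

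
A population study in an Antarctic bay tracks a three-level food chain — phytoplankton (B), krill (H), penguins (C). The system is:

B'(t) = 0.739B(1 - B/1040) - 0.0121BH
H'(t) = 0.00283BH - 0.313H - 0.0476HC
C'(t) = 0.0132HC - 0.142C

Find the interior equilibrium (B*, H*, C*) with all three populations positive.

From dC/dt = 0: 0.0132H* = 0.142, so H* = 10.8.
From dB/dt = 0: 0.739(1 - B*/1040) = 0.0121·10.8, giving B* = 1040·(1 - 0.176) = 857.
From dH/dt = 0: 0.00283·857 - 0.313 = 0.0476C*, so C* = 2.11/0.0476 = 44.4.

B* ≈ 857, H* ≈ 10.8, C* ≈ 44.4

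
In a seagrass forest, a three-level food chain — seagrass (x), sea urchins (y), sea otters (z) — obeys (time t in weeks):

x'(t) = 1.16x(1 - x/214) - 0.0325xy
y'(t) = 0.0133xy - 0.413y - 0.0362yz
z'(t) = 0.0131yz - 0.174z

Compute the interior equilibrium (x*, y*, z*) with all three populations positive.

x* ≈ 134, y* ≈ 13.3, z* ≈ 38

From dz/dt = 0: 0.0131y* = 0.174, so y* = 13.3.
From dx/dt = 0: 1.16(1 - x*/214) = 0.0325·13.3, giving x* = 214·(1 - 0.372) = 134.
From dy/dt = 0: 0.0133·134 - 0.413 = 0.0362z*, so z* = 1.37/0.0362 = 38.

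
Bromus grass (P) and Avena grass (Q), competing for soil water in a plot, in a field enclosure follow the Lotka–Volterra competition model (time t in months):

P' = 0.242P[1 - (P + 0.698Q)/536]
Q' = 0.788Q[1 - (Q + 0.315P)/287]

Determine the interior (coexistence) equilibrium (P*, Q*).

Setting both brackets to zero gives the nullclines P + 0.698Q = 536 and 0.315P + Q = 287.
Substituting Q = 287 - 0.315P into the first: P(1 - 0.698·0.315) = 536 - 0.698·287.
So P* = 336/0.78 = 430, and then Q* = 287 - 0.315·430 = 151.

P* ≈ 430, Q* ≈ 151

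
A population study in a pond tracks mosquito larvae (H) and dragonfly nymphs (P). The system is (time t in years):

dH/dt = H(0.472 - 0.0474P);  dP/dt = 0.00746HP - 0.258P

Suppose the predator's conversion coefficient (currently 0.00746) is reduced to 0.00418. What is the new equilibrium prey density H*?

H* ≈ 61.7

At the interior fixed point, setting dP/dt = 0 with P > 0 fixes H* = (predator death rate)/(HP coefficient) — independent of the other coefficients.
With the change, H* = 0.258/0.00418 = 61.7; it rises from 34.6.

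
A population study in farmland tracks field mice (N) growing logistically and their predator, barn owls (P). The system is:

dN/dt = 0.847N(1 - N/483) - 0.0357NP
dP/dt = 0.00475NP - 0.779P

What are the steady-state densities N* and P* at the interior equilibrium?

N* ≈ 164, P* ≈ 15.7

From dP/dt = 0 with P > 0: 0.00475N* = 0.779, so N* = 164.
Substitute into dN/dt = 0: 0.847(1 - 164/483) = 0.0357P*.
The bracket is 0.66, giving P* = 0.559/0.0357 = 15.7.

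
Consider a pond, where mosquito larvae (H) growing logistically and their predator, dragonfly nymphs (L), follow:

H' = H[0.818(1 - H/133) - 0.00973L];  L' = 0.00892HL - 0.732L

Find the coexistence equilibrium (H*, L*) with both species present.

From dL/dt = 0 with L > 0: 0.00892H* = 0.732, so H* = 82.1.
Substitute into dH/dt = 0: 0.818(1 - 82.1/133) = 0.00973L*.
The bracket is 0.383, giving L* = 0.313/0.00973 = 32.2.

H* ≈ 82.1, L* ≈ 32.2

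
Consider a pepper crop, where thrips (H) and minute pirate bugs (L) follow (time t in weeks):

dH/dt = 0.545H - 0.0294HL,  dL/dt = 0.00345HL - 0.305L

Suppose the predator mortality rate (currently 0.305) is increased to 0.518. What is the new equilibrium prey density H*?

At the interior fixed point, setting dL/dt = 0 with L > 0 fixes H* = (predator death rate)/(HL coefficient) — independent of the other coefficients.
With the change, H* = 0.518/0.00345 = 150; it rises from 88.4.

H* ≈ 150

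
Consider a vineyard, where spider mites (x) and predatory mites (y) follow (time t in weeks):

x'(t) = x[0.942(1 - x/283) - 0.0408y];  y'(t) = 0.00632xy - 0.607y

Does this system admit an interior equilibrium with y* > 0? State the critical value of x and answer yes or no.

The predator equation gives dy/dt > 0 only when x > 0.607/0.00632 = 96.
Without the predator, x → K = 283. Since 283 > 96, the predator can invade and persist.

Threshold x = 96; K > 96, so yes, the predator persists.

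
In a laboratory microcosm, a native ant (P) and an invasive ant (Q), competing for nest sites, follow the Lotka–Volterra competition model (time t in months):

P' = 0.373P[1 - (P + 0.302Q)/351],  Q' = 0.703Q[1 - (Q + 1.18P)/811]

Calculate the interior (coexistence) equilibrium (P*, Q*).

P* ≈ 165, Q* ≈ 617

Setting both brackets to zero gives the nullclines P + 0.302Q = 351 and 1.18P + Q = 811.
Substituting Q = 811 - 1.18P into the first: P(1 - 0.302·1.18) = 351 - 0.302·811.
So P* = 106/0.644 = 165, and then Q* = 811 - 1.18·165 = 617.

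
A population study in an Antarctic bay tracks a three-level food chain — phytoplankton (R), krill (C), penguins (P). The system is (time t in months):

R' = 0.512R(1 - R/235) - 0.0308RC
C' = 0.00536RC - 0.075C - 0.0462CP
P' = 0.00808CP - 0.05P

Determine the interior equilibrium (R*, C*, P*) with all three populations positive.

R* ≈ 148, C* ≈ 6.19, P* ≈ 15.5

From dP/dt = 0: 0.00808C* = 0.05, so C* = 6.19.
From dR/dt = 0: 0.512(1 - R*/235) = 0.0308·6.19, giving R* = 235·(1 - 0.372) = 148.
From dC/dt = 0: 0.00536·148 - 0.075 = 0.0462P*, so P* = 0.716/0.0462 = 15.5.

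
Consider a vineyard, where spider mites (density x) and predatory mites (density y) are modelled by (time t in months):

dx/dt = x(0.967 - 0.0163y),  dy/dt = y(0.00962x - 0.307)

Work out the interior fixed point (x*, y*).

x* ≈ 31.9, y* ≈ 59.3

Set dy/dt = 0 with y > 0: 0.00962x - 0.307 = 0, so x* = 0.307/0.00962 = 31.9.
Set dx/dt = 0 with x > 0: 0.967 - 0.0163y = 0, so y* = 0.967/0.0163 = 59.3.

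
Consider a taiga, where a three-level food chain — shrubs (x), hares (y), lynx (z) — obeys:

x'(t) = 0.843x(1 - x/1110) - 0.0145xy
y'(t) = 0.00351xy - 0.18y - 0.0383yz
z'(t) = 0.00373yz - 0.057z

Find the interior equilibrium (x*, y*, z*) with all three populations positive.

From dz/dt = 0: 0.00373y* = 0.057, so y* = 15.3.
From dx/dt = 0: 0.843(1 - x*/1110) = 0.0145·15.3, giving x* = 1110·(1 - 0.263) = 818.
From dy/dt = 0: 0.00351·818 - 0.18 = 0.0383z*, so z* = 2.69/0.0383 = 70.3.

x* ≈ 818, y* ≈ 15.3, z* ≈ 70.3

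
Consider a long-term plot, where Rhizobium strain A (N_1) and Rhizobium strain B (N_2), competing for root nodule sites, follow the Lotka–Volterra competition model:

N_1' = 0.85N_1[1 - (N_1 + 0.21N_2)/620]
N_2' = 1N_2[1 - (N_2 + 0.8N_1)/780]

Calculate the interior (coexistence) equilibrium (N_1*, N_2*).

Setting both brackets to zero gives the nullclines N_1 + 0.21N_2 = 620 and 0.8N_1 + N_2 = 780.
Substituting N_2 = 780 - 0.8N_1 into the first: N_1(1 - 0.21·0.8) = 620 - 0.21·780.
So N_1* = 456/0.832 = 548, and then N_2* = 780 - 0.8·548 = 341.

N_1* ≈ 548, N_2* ≈ 341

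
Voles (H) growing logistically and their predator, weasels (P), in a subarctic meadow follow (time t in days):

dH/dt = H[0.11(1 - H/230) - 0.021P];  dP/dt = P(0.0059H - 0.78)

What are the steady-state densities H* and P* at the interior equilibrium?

From dP/dt = 0 with P > 0: 0.0059H* = 0.78, so H* = 132.
Substitute into dH/dt = 0: 0.11(1 - 132/230) = 0.021P*.
The bracket is 0.425, giving P* = 0.0468/0.021 = 2.23.

H* ≈ 132, P* ≈ 2.23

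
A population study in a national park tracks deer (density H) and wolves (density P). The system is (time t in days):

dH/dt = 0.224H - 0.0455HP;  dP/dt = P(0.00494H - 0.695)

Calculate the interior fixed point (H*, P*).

H* ≈ 141, P* ≈ 4.92

Set dP/dt = 0 with P > 0: 0.00494H - 0.695 = 0, so H* = 0.695/0.00494 = 141.
Set dH/dt = 0 with H > 0: 0.224 - 0.0455P = 0, so P* = 0.224/0.0455 = 4.92.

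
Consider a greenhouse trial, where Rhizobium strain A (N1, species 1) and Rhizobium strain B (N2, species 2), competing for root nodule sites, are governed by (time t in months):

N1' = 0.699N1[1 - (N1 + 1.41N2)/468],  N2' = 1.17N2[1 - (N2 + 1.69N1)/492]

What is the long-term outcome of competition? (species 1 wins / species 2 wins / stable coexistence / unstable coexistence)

Compare the nullcline intercepts: K1/α12 = 468/1.41 = 332 < K2 = 492; K2/α21 = 492/1.69 = 291 < K1 = 468.
Since both are reversed, neither can invade when rare; the interior point is a saddle.

unstable coexistence (outcome depends on initial conditions)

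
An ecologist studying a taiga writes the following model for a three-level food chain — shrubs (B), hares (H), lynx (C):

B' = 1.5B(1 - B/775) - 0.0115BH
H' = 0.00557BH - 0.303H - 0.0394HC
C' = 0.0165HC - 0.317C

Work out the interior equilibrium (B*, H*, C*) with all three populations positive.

From dC/dt = 0: 0.0165H* = 0.317, so H* = 19.2.
From dB/dt = 0: 1.5(1 - B*/775) = 0.0115·19.2, giving B* = 775·(1 - 0.147) = 661.
From dH/dt = 0: 0.00557·661 - 0.303 = 0.0394C*, so C* = 3.38/0.0394 = 85.7.

B* ≈ 661, H* ≈ 19.2, C* ≈ 85.7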